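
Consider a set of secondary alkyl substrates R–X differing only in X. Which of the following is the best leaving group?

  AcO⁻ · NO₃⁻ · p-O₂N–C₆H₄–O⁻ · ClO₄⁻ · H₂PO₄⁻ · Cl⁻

ClO₄⁻

ClO₄⁻: pKₐ(HClO₄) ≈ -10
Cl⁻: pKₐ(HCl) ≈ -7
NO₃⁻: pKₐ(HNO₃) ≈ -1.3
H₂PO₄⁻: pKₐ(H₃PO₄) ≈ 2.1
AcO⁻: pKₐ(CH₃COOH) ≈ 4.8
p-O₂N–C₆H₄–O⁻: pKₐ(p-nitrophenol) ≈ 7.2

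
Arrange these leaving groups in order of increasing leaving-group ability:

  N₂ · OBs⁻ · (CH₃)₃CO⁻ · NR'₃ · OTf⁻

(CH₃)₃CO⁻ < NR'₃ < OBs⁻ < OTf⁻ < N₂

The more stable X⁻ (or X) is on its own — i.e. the weaker a base it is — the better a leaving group it makes.
N₂: no meaningful conjugate acid; N₂ departs as an exceptionally stable neutral molecule
OTf⁻: pKₐ(CF₃SO₃H (triflic acid)) ≈ -14 — charge spread over three oxygens and a CF₃ group; the premier leaving group in synthesis
OBs⁻: pKₐ(p-BrC₆H₄SO₃H) ≈ -2.8 — arenesulfonate with a p-bromo substituent
NR'₃: pKₐ(R'₃NH⁺) ≈ 10.7 — neutral but still a fairly strong base; Hofmann-elimination LG
(CH₃)₃CO⁻: pKₐ(t-BuOH) ≈ 18
Reversing gives the worst-to-best order requested.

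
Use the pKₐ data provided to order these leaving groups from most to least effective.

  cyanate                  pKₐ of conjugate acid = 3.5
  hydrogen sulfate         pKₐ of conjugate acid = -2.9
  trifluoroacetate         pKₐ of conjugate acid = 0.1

hydrogen sulfate > trifluoroacetate > cyanate

Lower conjugate-acid pKₐ ⇒ weaker base ⇒ better leaving group.
Sorting by the given values: hydrogen sulfate (-2.9), trifluoroacetate (0.1), cyanate (3.5).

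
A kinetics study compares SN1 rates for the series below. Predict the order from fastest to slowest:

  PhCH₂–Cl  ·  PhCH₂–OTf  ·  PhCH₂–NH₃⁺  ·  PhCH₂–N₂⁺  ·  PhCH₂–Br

PhCH₂–N₂⁺ > PhCH₂–OTf > PhCH₂–Br > PhCH₂–Cl > PhCH₂–NH₃⁺

Identical carbon frameworks mean the comparison reduces to leaving-group quality.
A good leaving group is a weak base: the lower the pKₐ of its conjugate acid, the more readily it departs.
PhCH₂–N₂⁺ loses N₂: no meaningful conjugate acid; N₂ departs as an exceptionally stable neutral molecule
PhCH₂–OTf loses OTf⁻: pKₐ(CF₃SO₃H (triflic acid)) ≈ -14
PhCH₂–Br loses Br⁻: pKₐ(HBr) ≈ -9
PhCH₂–Cl loses Cl⁻: pKₐ(HCl) ≈ -7
PhCH₂–NH₃⁺ loses NH₃: pKₐ(NH₄⁺) ≈ 9.2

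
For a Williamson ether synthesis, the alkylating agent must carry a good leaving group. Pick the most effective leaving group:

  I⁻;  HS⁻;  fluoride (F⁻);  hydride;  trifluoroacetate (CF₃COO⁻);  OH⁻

I⁻

I⁻: pKₐ(HI) ≈ -10
trifluoroacetate (CF₃COO⁻): pKₐ(CF₃COOH) ≈ 0.2
fluoride (F⁻): pKₐ(HF) ≈ 3.2
HS⁻: pKₐ(H₂S) ≈ 7
OH⁻: pKₐ(H₂O) ≈ 15.7
hydride: pKₐ(H₂) ≈ 36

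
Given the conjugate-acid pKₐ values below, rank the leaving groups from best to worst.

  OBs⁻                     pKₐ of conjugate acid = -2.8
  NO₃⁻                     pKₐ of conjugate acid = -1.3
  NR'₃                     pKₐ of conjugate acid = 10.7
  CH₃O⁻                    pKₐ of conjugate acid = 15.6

Lower conjugate-acid pKₐ ⇒ weaker base ⇒ better leaving group.
Sorting by the given values: OBs⁻ (-2.8), NO₃⁻ (-1.3), NR'₃ (10.7), CH₃O⁻ (15.6).

OBs⁻ > NO₃⁻ > NR'₃ > CH₃O⁻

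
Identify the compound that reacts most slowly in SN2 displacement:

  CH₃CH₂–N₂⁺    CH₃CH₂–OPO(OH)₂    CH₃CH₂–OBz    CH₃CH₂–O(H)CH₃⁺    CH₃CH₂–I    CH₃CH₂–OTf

Same R in every case — rank the leaving groups.
Rank by basicity of the departing species: weakest base leaves most easily.
CH₃CH₂–N₂⁺ loses N₂: no meaningful conjugate acid; N₂ departs as an exceptionally stable neutral molecule
CH₃CH₂–OTf loses OTf⁻: pKₐ(CF₃SO₃H (triflic acid)) ≈ -14
CH₃CH₂–I loses I⁻: pKₐ(HI) ≈ -10
CH₃CH₂–O(H)CH₃⁺ loses R'OH: pKₐ(R'OH₂⁺) ≈ -2.4
CH₃CH₂–OPO(OH)₂ loses H₂PO₄⁻: pKₐ(H₃PO₄) ≈ 2.1
CH₃CH₂–OBz loses PhCOO⁻: pKₐ(C₆H₅COOH) ≈ 4.2

CH₃CH₂–OBz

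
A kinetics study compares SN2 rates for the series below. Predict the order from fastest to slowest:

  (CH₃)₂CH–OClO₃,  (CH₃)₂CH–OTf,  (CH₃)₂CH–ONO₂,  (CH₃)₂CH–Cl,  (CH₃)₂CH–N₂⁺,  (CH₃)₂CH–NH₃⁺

Identical carbon frameworks mean the comparison reduces to leaving-group quality.
A good leaving group is a weak base: the lower the pKₐ of its conjugate acid, the more readily it departs.
(CH₃)₂CH–N₂⁺ loses N₂: no meaningful conjugate acid; N₂ departs as an exceptionally stable neutral molecule
(CH₃)₂CH–OTf loses OTf⁻: pKₐ(CF₃SO₃H (triflic acid)) ≈ -14
(CH₃)₂CH–OClO₃ loses ClO₄⁻: pKₐ(HClO₄) ≈ -10
(CH₃)₂CH–Cl loses Cl⁻: pKₐ(HCl) ≈ -7
(CH₃)₂CH–ONO₂ loses NO₃⁻: pKₐ(HNO₃) ≈ -1.3
(CH₃)₂CH–NH₃⁺ loses NH₃: pKₐ(NH₄⁺) ≈ 9.2

(CH₃)₂CH–N₂⁺ > (CH₃)₂CH–OTf > (CH₃)₂CH–OClO₃ > (CH₃)₂CH–Cl > (CH₃)₂CH–ONO₂ > (CH₃)₂CH–NH₃⁺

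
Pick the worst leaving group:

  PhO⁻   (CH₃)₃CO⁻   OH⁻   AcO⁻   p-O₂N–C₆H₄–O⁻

(CH₃)₃CO⁻

The more stable X⁻ (or X) is on its own — i.e. the weaker a base it is — the better a leaving group it makes.
AcO⁻: pKₐ(CH₃COOH) ≈ 4.8
p-O₂N–C₆H₄–O⁻: pKₐ(p-nitrophenol) ≈ 7.2
PhO⁻: pKₐ(C₆H₅OH (phenol)) ≈ 10
OH⁻: pKₐ(H₂O) ≈ 15.7
(CH₃)₃CO⁻: pKₐ(t-BuOH) ≈ 18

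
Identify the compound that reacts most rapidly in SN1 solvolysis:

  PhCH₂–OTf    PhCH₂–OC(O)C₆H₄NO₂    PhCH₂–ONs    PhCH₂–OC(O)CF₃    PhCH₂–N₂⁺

PhCH₂–N₂⁺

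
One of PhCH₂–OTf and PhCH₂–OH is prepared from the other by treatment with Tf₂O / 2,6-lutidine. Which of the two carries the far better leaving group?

PhCH₂–OTf

From PhCH₂–OH the departing group would be OH⁻ (pKₐ(H₂O) ≈ 15.7). Strong base; essentially never leaves without prior activation.
From PhCH₂–OTf the leaving group is OTf⁻ (pKₐ(CF₃SO₃H (triflic acid)) ≈ -14). Charge spread over three oxygens and a CF₃ group; the premier leaving group in synthesis.
Treatment with Tf₂O / 2,6-lutidine works by converting the hydroxyl into a triflate, making PhCH₂–OTf enormously more reactive.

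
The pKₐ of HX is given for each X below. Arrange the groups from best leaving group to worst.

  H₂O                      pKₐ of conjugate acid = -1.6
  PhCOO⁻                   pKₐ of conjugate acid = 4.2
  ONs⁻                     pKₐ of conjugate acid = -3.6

ONs⁻ > H₂O > PhCOO⁻

Lower conjugate-acid pKₐ ⇒ weaker base ⇒ better leaving group.
Sorting by the given values: ONs⁻ (-3.6), H₂O (-1.6), PhCOO⁻ (4.2).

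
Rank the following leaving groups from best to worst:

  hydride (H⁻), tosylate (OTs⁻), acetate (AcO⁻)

tosylate (OTs⁻) > acetate (AcO⁻) > hydride (H⁻)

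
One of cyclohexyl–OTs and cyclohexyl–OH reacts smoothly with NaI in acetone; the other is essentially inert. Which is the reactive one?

cyclohexyl–OTs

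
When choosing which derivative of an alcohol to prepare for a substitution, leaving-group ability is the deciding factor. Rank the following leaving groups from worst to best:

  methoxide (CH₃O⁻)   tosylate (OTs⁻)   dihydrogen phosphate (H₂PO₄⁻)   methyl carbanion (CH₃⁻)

methyl carbanion (CH₃⁻) < methoxide (CH₃O⁻) < dihydrogen phosphate (H₂PO₄⁻) < tosylate (OTs⁻)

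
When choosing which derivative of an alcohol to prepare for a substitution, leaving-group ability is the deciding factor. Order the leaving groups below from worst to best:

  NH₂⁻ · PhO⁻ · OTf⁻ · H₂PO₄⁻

A good leaving group is a weak base: the lower the pKₐ of its conjugate acid, the more readily it departs.
OTf⁻: pKₐ(CF₃SO₃H (triflic acid)) ≈ -14
H₂PO₄⁻: pKₐ(H₃PO₄) ≈ 2.1
PhO⁻: pKₐ(C₆H₅OH (phenol)) ≈ 10
NH₂⁻: pKₐ(NH₃) ≈ 38
Reversing gives the worst-to-best order requested.

NH₂⁻ < PhO⁻ < H₂PO₄⁻ < OTf⁻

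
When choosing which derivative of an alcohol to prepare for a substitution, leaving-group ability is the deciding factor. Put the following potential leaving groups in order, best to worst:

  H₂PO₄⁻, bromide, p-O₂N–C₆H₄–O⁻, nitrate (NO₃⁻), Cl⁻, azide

bromide > Cl⁻ > nitrate (NO₃⁻) > H₂PO₄⁻ > azide > p-O₂N–C₆H₄–O⁻

Rank by basicity of the departing species: weakest base leaves most easily.
bromide: pKₐ(HBr) ≈ -9 — weak base; good leaving group
Cl⁻: pKₐ(HCl) ≈ -7 — moderately weak base
nitrate (NO₃⁻): pKₐ(HNO₃) ≈ -1.3 — resonance-delocalised over three oxygens
H₂PO₄⁻: pKₐ(H₃PO₄) ≈ 2.1 — moderate base; biological leaving group after further activation
azide: pKₐ(HN₃) ≈ 4.7 — linear, resonance-stabilised
p-O₂N–C₆H₄–O⁻: pKₐ(p-nitrophenol) ≈ 7.2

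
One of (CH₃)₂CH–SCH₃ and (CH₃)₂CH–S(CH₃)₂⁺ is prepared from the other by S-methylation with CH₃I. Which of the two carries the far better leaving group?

From (CH₃)₂CH–SCH₃ the departing group would be RS⁻ (pKₐ(RSH (a thiol)) ≈ 10.5). Moderately basic; rarely leaves without activation.
From (CH₃)₂CH–S(CH₃)₂⁺ the leaving group is SR'₂ (pKₐ(R'₂SH⁺) ≈ -7). Neutral; leaves from a sulfonium salt (R–SR'₂⁺).
S-methylation with CH₃I works by allowing neutral dimethyl sulfide, rather than methanethiolate, to depart, making (CH₃)₂CH–S(CH₃)₂⁺ enormously more reactive.

(CH₃)₂CH–S(CH₃)₂⁺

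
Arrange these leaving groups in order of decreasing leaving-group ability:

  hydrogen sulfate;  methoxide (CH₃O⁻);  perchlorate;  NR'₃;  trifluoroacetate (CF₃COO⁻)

perchlorate > hydrogen sulfate > trifluoroacetate (CF₃COO⁻) > NR'₃ > methoxide (CH₃O⁻)

A good leaving group is a weak base: the lower the pKₐ of its conjugate acid, the more readily it departs.
perchlorate: pKₐ(HClO₄) ≈ -10 — extremely weak base; rarely used for safety reasons
hydrogen sulfate: pKₐ(H₂SO₄) ≈ -3 — conjugate base of a strong mineral acid
trifluoroacetate (CF₃COO⁻): pKₐ(CF₃COOH) ≈ 0.2 — strongly electron-withdrawing CF₃ stabilises the carboxylate
NR'₃: pKₐ(R'₃NH⁺) ≈ 10.7
methoxide (CH₃O⁻): pKₐ(CH₃OH) ≈ 15.5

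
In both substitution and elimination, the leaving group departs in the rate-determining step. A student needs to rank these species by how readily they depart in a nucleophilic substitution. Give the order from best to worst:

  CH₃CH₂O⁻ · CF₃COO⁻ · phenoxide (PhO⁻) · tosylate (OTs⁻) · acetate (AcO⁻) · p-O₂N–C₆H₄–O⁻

tosylate (OTs⁻) > CF₃COO⁻ > acetate (AcO⁻) > p-O₂N–C₆H₄–O⁻ > phenoxide (PhO⁻) > CH₃CH₂O⁻

A good leaving group is a weak base: the lower the pKₐ of its conjugate acid, the more readily it departs.
tosylate (OTs⁻): pKₐ(p-CH₃C₆H₄SO₃H (TsOH)) ≈ -2.8 — resonance-delocalised arenesulfonate
CF₃COO⁻: pKₐ(CF₃COOH) ≈ 0.2
acetate (AcO⁻): pKₐ(CH₃COOH) ≈ 4.8 — resonance-stabilised but still a weak base
p-O₂N–C₆H₄–O⁻: pKₐ(p-nitrophenol) ≈ 7.2
phenoxide (PhO⁻): pKₐ(C₆H₅OH (phenol)) ≈ 10 — resonance into the ring helps, but still a poor LG
CH₃CH₂O⁻: pKₐ(CH₃CH₂OH) ≈ 16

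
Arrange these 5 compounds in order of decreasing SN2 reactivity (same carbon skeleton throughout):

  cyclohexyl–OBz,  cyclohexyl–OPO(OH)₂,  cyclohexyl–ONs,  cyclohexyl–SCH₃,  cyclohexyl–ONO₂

cyclohexyl–ONs > cyclohexyl–ONO₂ > cyclohexyl–OPO(OH)₂ > cyclohexyl–OBz > cyclohexyl–SCH₃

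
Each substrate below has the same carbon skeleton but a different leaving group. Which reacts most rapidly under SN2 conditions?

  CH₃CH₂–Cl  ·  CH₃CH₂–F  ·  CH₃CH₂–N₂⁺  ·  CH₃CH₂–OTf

The skeletons are identical, so relative rate is governed entirely by leaving-group ability.
Rank by basicity of the departing species: weakest base leaves most easily.
CH₃CH₂–N₂⁺ loses N₂: no meaningful conjugate acid; N₂ departs as an exceptionally stable neutral molecule
CH₃CH₂–OTf loses OTf⁻: pKₐ(CF₃SO₃H (triflic acid)) ≈ -14
CH₃CH₂–Cl loses Cl⁻: pKₐ(HCl) ≈ -7
CH₃CH₂–F loses F⁻: pKₐ(HF) ≈ 3.2

CH₃CH₂–N₂⁺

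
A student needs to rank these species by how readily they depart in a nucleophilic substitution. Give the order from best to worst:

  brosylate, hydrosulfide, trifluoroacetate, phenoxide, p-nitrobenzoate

Leaving-group ability tracks the stability of the departed species; conjugate-acid pKₐ is the usual yardstick (lower pKₐ → better LG).
brosylate: pKₐ(p-BrC₆H₄SO₃H) ≈ -2.8
trifluoroacetate: pKₐ(CF₃COOH) ≈ 0.2
p-nitrobenzoate: pKₐ(p-nitrobenzoic acid) ≈ 3.4
hydrosulfide: pKₐ(H₂S) ≈ 7
phenoxide: pKₐ(C₆H₅OH (phenol)) ≈ 10

brosylate > trifluoroacetate > p-nitrobenzoate > hydrosulfide > phenoxide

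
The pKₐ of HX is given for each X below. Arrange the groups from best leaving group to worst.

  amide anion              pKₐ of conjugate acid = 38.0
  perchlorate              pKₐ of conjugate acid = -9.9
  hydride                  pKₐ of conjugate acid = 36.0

Lower conjugate-acid pKₐ ⇒ weaker base ⇒ better leaving group.
Sorting by the given values: perchlorate (-9.9), hydride (36.0), amide anion (38.0).

perchlorate > hydride > amide anion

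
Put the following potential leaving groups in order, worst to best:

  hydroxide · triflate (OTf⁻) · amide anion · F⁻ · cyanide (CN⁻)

amide anion < hydroxide < cyanide (CN⁻) < F⁻ < triflate (OTf⁻)

triflate (OTf⁻): pKₐ(CF₃SO₃H (triflic acid)) ≈ -14
F⁻: pKₐ(HF) ≈ 3.2
cyanide (CN⁻): pKₐ(HCN) ≈ 9.2 — sp carbon stabilises the charge somewhat, but still a poor LG
hydroxide: pKₐ(H₂O) ≈ 15.7 — strong base; essentially never leaves without prior activation
amide anion: pKₐ(NH₃) ≈ 38
Reversing gives the worst-to-best order requested.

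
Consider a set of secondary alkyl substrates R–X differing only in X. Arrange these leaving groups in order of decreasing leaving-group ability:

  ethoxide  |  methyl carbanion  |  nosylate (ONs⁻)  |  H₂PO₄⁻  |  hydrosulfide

nosylate (ONs⁻) > H₂PO₄⁻ > hydrosulfide > ethoxide > methyl carbanion

Leaving-group ability tracks the stability of the departed species; conjugate-acid pKₐ is the usual yardstick (lower pKₐ → better LG).
nosylate (ONs⁻): pKₐ(p-O₂NC₆H₄SO₃H) ≈ -3.5
H₂PO₄⁻: pKₐ(H₃PO₄) ≈ 2.1
hydrosulfide: pKₐ(H₂S) ≈ 7
ethoxide: pKₐ(CH₃CH₂OH) ≈ 16
methyl carbanion: pKₐ(CH₄) ≈ 48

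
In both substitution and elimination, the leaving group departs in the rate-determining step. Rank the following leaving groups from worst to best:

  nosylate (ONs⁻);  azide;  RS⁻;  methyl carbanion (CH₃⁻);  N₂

Leaving-group ability tracks the stability of the departed species; conjugate-acid pKₐ is the usual yardstick (lower pKₐ → better LG).
N₂: no meaningful conjugate acid; N₂ departs as an exceptionally stable neutral molecule
nosylate (ONs⁻): pKₐ(p-O₂NC₆H₄SO₃H) ≈ -3.5
azide: pKₐ(HN₃) ≈ 4.7
RS⁻: pKₐ(RSH (a thiol)) ≈ 10.5
methyl carbanion (CH₃⁻): pKₐ(CH₄) ≈ 48 — unstabilised carbanion; the worst conceivable leaving group
Listed from poorest to best leaving group as asked.

methyl carbanion (CH₃⁻) < RS⁻ < azide < nosylate (ONs⁻) < N₂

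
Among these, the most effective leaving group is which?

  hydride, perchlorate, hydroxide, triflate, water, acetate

The more stable X⁻ (or X) is on its own — i.e. the weaker a base it is — the better a leaving group it makes.
triflate: pKₐ(CF₃SO₃H (triflic acid)) ≈ -14
perchlorate: pKₐ(HClO₄) ≈ -10
water: pKₐ(H₃O⁺) ≈ -1.7
acetate: pKₐ(CH₃COOH) ≈ 4.8
hydroxide: pKₐ(H₂O) ≈ 15.7
hydride: pKₐ(H₂) ≈ 36

triflate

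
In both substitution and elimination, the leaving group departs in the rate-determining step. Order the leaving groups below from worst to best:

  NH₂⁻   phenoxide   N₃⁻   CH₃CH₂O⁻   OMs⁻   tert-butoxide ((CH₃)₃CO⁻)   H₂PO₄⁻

Leaving-group ability tracks the stability of the departed species; conjugate-acid pKₐ is the usual yardstick (lower pKₐ → better LG).
OMs⁻: pKₐ(CH₃SO₃H (MsOH)) ≈ -1.9 — resonance-delocalised alkanesulfonate
H₂PO₄⁻: pKₐ(H₃PO₄) ≈ 2.1 — moderate base; biological leaving group after further activation
N₃⁻: pKₐ(HN₃) ≈ 4.7
phenoxide: pKₐ(C₆H₅OH (phenol)) ≈ 10 — resonance into the ring helps, but still a poor LG
CH₃CH₂O⁻: pKₐ(CH₃CH₂OH) ≈ 16 — strong base; alkoxides do not leave unassisted
tert-butoxide ((CH₃)₃CO⁻): pKₐ(t-BuOH) ≈ 18 — bulky, strongly basic alkoxide
NH₂⁻: pKₐ(NH₃) ≈ 38 — extremely strong base; never a leaving group
Reversing gives the worst-to-best order requested.

NH₂⁻ < tert-butoxide ((CH₃)₃CO⁻) < CH₃CH₂O⁻ < phenoxide < N₃⁻ < H₂PO₄⁻ < OMs⁻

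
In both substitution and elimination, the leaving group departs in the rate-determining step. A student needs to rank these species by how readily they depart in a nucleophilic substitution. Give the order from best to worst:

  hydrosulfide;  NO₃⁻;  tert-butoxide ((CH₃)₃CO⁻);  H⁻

NO₃⁻ > hydrosulfide > tert-butoxide ((CH₃)₃CO⁻) > H⁻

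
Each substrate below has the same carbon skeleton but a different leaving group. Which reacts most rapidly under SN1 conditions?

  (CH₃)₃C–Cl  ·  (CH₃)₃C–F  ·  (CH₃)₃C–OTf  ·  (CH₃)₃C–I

Same R in every case — rank the leaving groups.
A good leaving group is a weak base: the lower the pKₐ of its conjugate acid, the more readily it departs.
(CH₃)₃C–OTf loses OTf⁻: pKₐ(CF₃SO₃H (triflic acid)) ≈ -14
(CH₃)₃C–I loses I⁻: pKₐ(HI) ≈ -10
(CH₃)₃C–Cl loses Cl⁻: pKₐ(HCl) ≈ -7
(CH₃)₃C–F loses F⁻: pKₐ(HF) ≈ 3.2

(CH₃)₃C–OTf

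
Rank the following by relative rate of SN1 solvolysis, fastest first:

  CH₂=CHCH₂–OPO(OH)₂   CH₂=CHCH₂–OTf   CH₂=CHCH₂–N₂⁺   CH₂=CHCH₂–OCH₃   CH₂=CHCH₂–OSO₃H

The skeletons are identical, so relative rate is governed entirely by leaving-group ability.
A good leaving group is a weak base: the lower the pKₐ of its conjugate acid, the more readily it departs.
CH₂=CHCH₂–N₂⁺ loses N₂: no meaningful conjugate acid; N₂ departs as an exceptionally stable neutral molecule
CH₂=CHCH₂–OTf loses OTf⁻: pKₐ(CF₃SO₃H (triflic acid)) ≈ -14
CH₂=CHCH₂–OSO₃H loses HSO₄⁻: pKₐ(H₂SO₄) ≈ -3
CH₂=CHCH₂–OPO(OH)₂ loses H₂PO₄⁻: pKₐ(H₃PO₄) ≈ 2.1
CH₂=CHCH₂–OCH₃ loses CH₃O⁻: pKₐ(CH₃OH) ≈ 15.5

CH₂=CHCH₂–N₂⁺ > CH₂=CHCH₂–OTf > CH₂=CHCH₂–OSO₃H > CH₂=CHCH₂–OPO(OH)₂ > CH₂=CHCH₂–OCH₃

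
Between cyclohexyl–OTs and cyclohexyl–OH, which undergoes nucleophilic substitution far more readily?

From cyclohexyl–OH the departing group would be OH⁻ (pKₐ(H₂O) ≈ 15.7). Strong base; essentially never leaves without prior activation.
From cyclohexyl–OTs the leaving group is OTs⁻ (pKₐ(p-CH₃C₆H₄SO₃H (TsOH)) ≈ -2.8). Resonance-delocalised arenesulfonate.
(In practice cyclohexyl–OTs is made from cyclohexyl–OH by treatment with TsCl / pyridine, converting the hydroxyl into a tosylate.)

cyclohexyl–OTs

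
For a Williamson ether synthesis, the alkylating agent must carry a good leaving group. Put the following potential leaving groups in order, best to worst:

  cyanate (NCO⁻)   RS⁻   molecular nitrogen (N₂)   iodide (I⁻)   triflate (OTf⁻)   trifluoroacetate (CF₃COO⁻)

Rank by basicity of the departing species: weakest base leaves most easily.
molecular nitrogen (N₂): no meaningful conjugate acid; N₂ departs as an exceptionally stable neutral molecule
triflate (OTf⁻): pKₐ(CF₃SO₃H (triflic acid)) ≈ -14
iodide (I⁻): pKₐ(HI) ≈ -10
trifluoroacetate (CF₃COO⁻): pKₐ(CF₃COOH) ≈ 0.2
cyanate (NCO⁻): pKₐ(HOCN) ≈ 3.5
RS⁻: pKₐ(RSH (a thiol)) ≈ 10.5

molecular nitrogen (N₂) > triflate (OTf⁻) > iodide (I⁻) > trifluoroacetate (CF₃COO⁻) > cyanate (NCO⁻) > RS⁻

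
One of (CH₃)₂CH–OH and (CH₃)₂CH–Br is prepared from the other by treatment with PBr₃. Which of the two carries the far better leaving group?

(CH₃)₂CH–Br

From (CH₃)₂CH–OH the departing group would be OH⁻ (pKₐ(H₂O) ≈ 15.7). Strong base; essentially never leaves without prior activation.
From (CH₃)₂CH–Br the leaving group is Br⁻ (pKₐ(HBr) ≈ -9). Weak base; good leaving group.
Treatment with PBr₃ works by replacing the hydroxyl with bromide, making (CH₃)₂CH–Br enormously more reactive.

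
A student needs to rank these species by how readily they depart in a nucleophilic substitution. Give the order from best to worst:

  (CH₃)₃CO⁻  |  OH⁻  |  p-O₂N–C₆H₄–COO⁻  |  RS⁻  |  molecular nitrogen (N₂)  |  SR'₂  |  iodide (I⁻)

Rank by basicity of the departing species: weakest base leaves most easily.
molecular nitrogen (N₂): no meaningful conjugate acid; N₂ departs as an exceptionally stable neutral molecule
iodide (I⁻): pKₐ(HI) ≈ -10 — large, highly polarisable; very weak base
SR'₂: pKₐ(R'₂SH⁺) ≈ -7
p-O₂N–C₆H₄–COO⁻: pKₐ(p-nitrobenzoic acid) ≈ 3.4 — electron-withdrawing nitro group stabilises the carboxylate
RS⁻: pKₐ(RSH (a thiol)) ≈ 10.5
OH⁻: pKₐ(H₂O) ≈ 15.7
(CH₃)₃CO⁻: pKₐ(t-BuOH) ≈ 18 — bulky, strongly basic alkoxide

molecular nitrogen (N₂) > iodide (I⁻) > SR'₂ > p-O₂N–C₆H₄–COO⁻ > RS⁻ > OH⁻ > (CH₃)₃CO⁻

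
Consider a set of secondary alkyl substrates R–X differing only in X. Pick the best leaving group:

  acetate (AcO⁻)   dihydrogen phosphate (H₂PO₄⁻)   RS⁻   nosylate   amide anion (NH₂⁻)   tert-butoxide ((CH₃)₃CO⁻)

nosylate

nosylate: pKₐ(p-O₂NC₆H₄SO₃H) ≈ -3.5
dihydrogen phosphate (H₂PO₄⁻): pKₐ(H₃PO₄) ≈ 2.1
acetate (AcO⁻): pKₐ(CH₃COOH) ≈ 4.8
RS⁻: pKₐ(RSH (a thiol)) ≈ 10.5
tert-butoxide ((CH₃)₃CO⁻): pKₐ(t-BuOH) ≈ 18
amide anion (NH₂⁻): pKₐ(NH₃) ≈ 38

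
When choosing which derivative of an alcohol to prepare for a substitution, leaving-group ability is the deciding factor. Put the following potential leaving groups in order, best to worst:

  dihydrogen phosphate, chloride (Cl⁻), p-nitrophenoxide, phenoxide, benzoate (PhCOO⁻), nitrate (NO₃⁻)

chloride (Cl⁻): pKₐ(HCl) ≈ -7 — moderately weak base
nitrate (NO₃⁻): pKₐ(HNO₃) ≈ -1.3
dihydrogen phosphate: pKₐ(H₃PO₄) ≈ 2.1 — moderate base; biological leaving group after further activation
benzoate (PhCOO⁻): pKₐ(C₆H₅COOH) ≈ 4.2 — aryl carboxylate
p-nitrophenoxide: pKₐ(p-nitrophenol) ≈ 7.2 — nitro group delocalises the charge; the classic chromogenic LG
phenoxide: pKₐ(C₆H₅OH (phenol)) ≈ 10

chloride (Cl⁻) > nitrate (NO₃⁻) > dihydrogen phosphate > benzoate (PhCOO⁻) > p-nitrophenoxide > phenoxide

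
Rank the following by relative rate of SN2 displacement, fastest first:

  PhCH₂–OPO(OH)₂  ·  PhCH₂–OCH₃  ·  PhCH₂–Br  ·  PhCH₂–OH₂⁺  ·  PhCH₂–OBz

The skeletons are identical, so relative rate is governed entirely by leaving-group ability.
The more stable X⁻ (or X) is on its own — i.e. the weaker a base it is — the better a leaving group it makes.
PhCH₂–Br loses Br⁻: pKₐ(HBr) ≈ -9
PhCH₂–OH₂⁺ loses H₂O: pKₐ(H₃O⁺) ≈ -1.7
PhCH₂–OPO(OH)₂ loses H₂PO₄⁻: pKₐ(H₃PO₄) ≈ 2.1
PhCH₂–OBz loses PhCOO⁻: pKₐ(C₆H₅COOH) ≈ 4.2
PhCH₂–OCH₃ loses CH₃O⁻: pKₐ(CH₃OH) ≈ 15.5

PhCH₂–Br > PhCH₂–OH₂⁺ > PhCH₂–OPO(OH)₂ > PhCH₂–OBz > PhCH₂–OCH₃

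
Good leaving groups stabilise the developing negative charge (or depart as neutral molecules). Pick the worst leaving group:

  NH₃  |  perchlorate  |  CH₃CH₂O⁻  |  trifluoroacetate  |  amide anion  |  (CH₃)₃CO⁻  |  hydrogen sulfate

amide anion

The more stable X⁻ (or X) is on its own — i.e. the weaker a base it is — the better a leaving group it makes.
perchlorate: pKₐ(HClO₄) ≈ -10
hydrogen sulfate: pKₐ(H₂SO₄) ≈ -3
trifluoroacetate: pKₐ(CF₃COOH) ≈ 0.2
NH₃: pKₐ(NH₄⁺) ≈ 9.2
CH₃CH₂O⁻: pKₐ(CH₃CH₂OH) ≈ 16
(CH₃)₃CO⁻: pKₐ(t-BuOH) ≈ 18
amide anion: pKₐ(NH₃) ≈ 38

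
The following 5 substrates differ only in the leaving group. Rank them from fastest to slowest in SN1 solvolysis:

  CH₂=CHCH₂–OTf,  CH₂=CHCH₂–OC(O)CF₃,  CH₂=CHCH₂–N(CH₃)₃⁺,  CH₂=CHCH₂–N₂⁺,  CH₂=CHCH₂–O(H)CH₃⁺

CH₂=CHCH₂–N₂⁺ > CH₂=CHCH₂–OTf > CH₂=CHCH₂–O(H)CH₃⁺ > CH₂=CHCH₂–OC(O)CF₃ > CH₂=CHCH₂–N(CH₃)₃⁺

Same R in every case — rank the leaving groups.
Rank by basicity of the departing species: weakest base leaves most easily.
CH₂=CHCH₂–N₂⁺ loses N₂: no meaningful conjugate acid; N₂ departs as an exceptionally stable neutral molecule
CH₂=CHCH₂–OTf loses OTf⁻: pKₐ(CF₃SO₃H (triflic acid)) ≈ -14
CH₂=CHCH₂–O(H)CH₃⁺ loses R'OH: pKₐ(R'OH₂⁺) ≈ -2.4
CH₂=CHCH₂–OC(O)CF₃ loses CF₃COO⁻: pKₐ(CF₃COOH) ≈ 0.2
CH₂=CHCH₂–N(CH₃)₃⁺ loses NR'₃: pKₐ(R'₃NH⁺) ≈ 10.7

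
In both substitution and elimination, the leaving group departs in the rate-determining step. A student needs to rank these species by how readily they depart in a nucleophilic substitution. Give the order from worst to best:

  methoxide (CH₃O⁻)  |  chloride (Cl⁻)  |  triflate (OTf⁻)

Leaving-group ability tracks the stability of the departed species; conjugate-acid pKₐ is the usual yardstick (lower pKₐ → better LG).
triflate (OTf⁻): pKₐ(CF₃SO₃H (triflic acid)) ≈ -14 — charge spread over three oxygens and a CF₃ group; the premier leaving group in synthesis
chloride (Cl⁻): pKₐ(HCl) ≈ -7 — moderately weak base
methoxide (CH₃O⁻): pKₐ(CH₃OH) ≈ 15.5
The question asks for worst first, so the sequence is read in increasing leaving-group ability.

methoxide (CH₃O⁻) < chloride (Cl⁻) < triflate (OTf⁻)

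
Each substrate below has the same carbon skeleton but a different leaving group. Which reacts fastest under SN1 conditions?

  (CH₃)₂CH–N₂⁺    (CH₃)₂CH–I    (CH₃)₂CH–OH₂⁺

(CH₃)₂CH–N₂⁺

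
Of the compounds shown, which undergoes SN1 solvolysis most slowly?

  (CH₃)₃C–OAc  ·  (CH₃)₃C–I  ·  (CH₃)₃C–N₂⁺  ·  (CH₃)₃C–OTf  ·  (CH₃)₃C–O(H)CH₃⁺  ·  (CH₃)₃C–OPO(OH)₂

The skeletons are identical, so relative rate is governed entirely by leaving-group ability.
A good leaving group is a weak base: the lower the pKₐ of its conjugate acid, the more readily it departs.
(CH₃)₃C–N₂⁺ loses N₂: no meaningful conjugate acid; N₂ departs as an exceptionally stable neutral molecule
(CH₃)₃C–OTf loses OTf⁻: pKₐ(CF₃SO₃H (triflic acid)) ≈ -14
(CH₃)₃C–I loses I⁻: pKₐ(HI) ≈ -10
(CH₃)₃C–O(H)CH₃⁺ loses R'OH: pKₐ(R'OH₂⁺) ≈ -2.4
(CH₃)₃C–OPO(OH)₂ loses H₂PO₄⁻: pKₐ(H₃PO₄) ≈ 2.1
(CH₃)₃C–OAc loses AcO⁻: pKₐ(CH₃COOH) ≈ 4.8

(CH₃)₃C–OAc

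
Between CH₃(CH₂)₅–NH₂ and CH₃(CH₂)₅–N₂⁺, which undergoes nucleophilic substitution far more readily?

CH₃(CH₂)₅–N₂⁺

From CH₃(CH₂)₅–NH₂ the departing group would be NH₂⁻ (pKₐ(NH₃) ≈ 38). Extremely strong base; never a leaving group.
From CH₃(CH₂)₅–N₂⁺ the leaving group is N₂ (no meaningful conjugate acid; N₂ departs as an exceptionally stable neutral molecule).
(In practice CH₃(CH₂)₅–N₂⁺ is made from CH₃(CH₂)₅–NH₂ by diazotisation (NaNO₂ / HCl, 0 °C), generating a diazonium salt that expels N₂.)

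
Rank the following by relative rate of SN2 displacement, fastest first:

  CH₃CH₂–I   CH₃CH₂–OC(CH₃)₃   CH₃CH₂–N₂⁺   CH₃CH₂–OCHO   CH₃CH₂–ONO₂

CH₃CH₂–N₂⁺ > CH₃CH₂–I > CH₃CH₂–ONO₂ > CH₃CH₂–OCHO > CH₃CH₂–OC(CH₃)₃

Identical carbon frameworks mean the comparison reduces to leaving-group quality.
Rank by basicity of the departing species: weakest base leaves most easily.
CH₃CH₂–N₂⁺ loses N₂: no meaningful conjugate acid; N₂ departs as an exceptionally stable neutral molecule
CH₃CH₂–I loses I⁻: pKₐ(HI) ≈ -10
CH₃CH₂–ONO₂ loses NO₃⁻: pKₐ(HNO₃) ≈ -1.3
CH₃CH₂–OCHO loses HCOO⁻: pKₐ(HCOOH) ≈ 3.8
CH₃CH₂–OC(CH₃)₃ loses (CH₃)₃CO⁻: pKₐ(t-BuOH) ≈ 18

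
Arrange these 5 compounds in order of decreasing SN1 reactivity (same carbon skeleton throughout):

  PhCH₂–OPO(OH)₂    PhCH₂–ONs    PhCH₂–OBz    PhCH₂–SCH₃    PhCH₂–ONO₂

The skeletons are identical, so relative rate is governed entirely by leaving-group ability.
The more stable X⁻ (or X) is on its own — i.e. the weaker a base it is — the better a leaving group it makes.
PhCH₂–ONs loses ONs⁻: pKₐ(p-O₂NC₆H₄SO₃H) ≈ -3.5
PhCH₂–ONO₂ loses NO₃⁻: pKₐ(HNO₃) ≈ -1.3
PhCH₂–OPO(OH)₂ loses H₂PO₄⁻: pKₐ(H₃PO₄) ≈ 2.1
PhCH₂–OBz loses PhCOO⁻: pKₐ(C₆H₅COOH) ≈ 4.2
PhCH₂–SCH₃ loses RS⁻: pKₐ(RSH (a thiol)) ≈ 10.5

PhCH₂–ONs > PhCH₂–ONO₂ > PhCH₂–OPO(OH)₂ > PhCH₂–OBz > PhCH₂–SCH₃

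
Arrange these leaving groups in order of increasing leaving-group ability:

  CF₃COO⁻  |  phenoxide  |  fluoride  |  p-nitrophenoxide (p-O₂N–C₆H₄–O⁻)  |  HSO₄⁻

Rank by basicity of the departing species: weakest base leaves most easily.
HSO₄⁻: pKₐ(H₂SO₄) ≈ -3
CF₃COO⁻: pKₐ(CF₃COOH) ≈ 0.2
fluoride: pKₐ(HF) ≈ 3.2
p-nitrophenoxide (p-O₂N–C₆H₄–O⁻): pKₐ(p-nitrophenol) ≈ 7.2
phenoxide: pKₐ(C₆H₅OH (phenol)) ≈ 10
Reversing gives the worst-to-best order requested.

phenoxide < p-nitrophenoxide (p-O₂N–C₆H₄–O⁻) < fluoride < CF₃COO⁻ < HSO₄⁻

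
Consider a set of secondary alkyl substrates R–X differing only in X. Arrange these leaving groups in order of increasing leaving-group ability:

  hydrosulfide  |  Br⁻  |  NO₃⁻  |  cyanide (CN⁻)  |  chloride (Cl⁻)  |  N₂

The more stable X⁻ (or X) is on its own — i.e. the weaker a base it is — the better a leaving group it makes.
N₂: no meaningful conjugate acid; N₂ departs as an exceptionally stable neutral molecule
Br⁻: pKₐ(HBr) ≈ -9 — weak base; good leaving group
chloride (Cl⁻): pKₐ(HCl) ≈ -7 — moderately weak base
NO₃⁻: pKₐ(HNO₃) ≈ -1.3 — resonance-delocalised over three oxygens
hydrosulfide: pKₐ(H₂S) ≈ 7
cyanide (CN⁻): pKₐ(HCN) ≈ 9.2
Reversing gives the worst-to-best order requested.

cyanide (CN⁻) < hydrosulfide < NO₃⁻ < chloride (Cl⁻) < Br⁻ < N₂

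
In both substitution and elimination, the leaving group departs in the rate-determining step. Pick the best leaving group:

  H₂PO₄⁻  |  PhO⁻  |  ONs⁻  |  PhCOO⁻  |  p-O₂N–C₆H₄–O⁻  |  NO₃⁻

ONs⁻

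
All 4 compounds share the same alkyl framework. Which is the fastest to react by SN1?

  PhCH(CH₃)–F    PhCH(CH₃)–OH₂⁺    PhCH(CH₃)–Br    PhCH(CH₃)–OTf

PhCH(CH₃)–OTf

With the same alkyl group throughout, only the leaving group differentiates the rates.
Rank by basicity of the departing species: weakest base leaves most easily.
PhCH(CH₃)–OTf loses OTf⁻: pKₐ(CF₃SO₃H (triflic acid)) ≈ -14
PhCH(CH₃)–Br loses Br⁻: pKₐ(HBr) ≈ -9
PhCH(CH₃)–OH₂⁺ loses H₂O: pKₐ(H₃O⁺) ≈ -1.7
PhCH(CH₃)–F loses F⁻: pKₐ(HF) ≈ 3.2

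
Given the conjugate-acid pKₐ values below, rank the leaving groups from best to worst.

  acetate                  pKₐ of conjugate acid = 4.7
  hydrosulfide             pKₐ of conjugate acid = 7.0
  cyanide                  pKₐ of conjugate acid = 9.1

Lower conjugate-acid pKₐ ⇒ weaker base ⇒ better leaving group.
Sorting by the given values: acetate (4.7), hydrosulfide (7.0), cyanide (9.1).

acetate > hydrosulfide > cyanide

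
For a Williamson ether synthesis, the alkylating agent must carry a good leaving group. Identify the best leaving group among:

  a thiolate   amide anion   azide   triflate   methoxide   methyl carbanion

triflate

triflate: pKₐ(CF₃SO₃H (triflic acid)) ≈ -14
azide: pKₐ(HN₃) ≈ 4.7
a thiolate: pKₐ(RSH (a thiol)) ≈ 10.5
methoxide: pKₐ(CH₃OH) ≈ 15.5
amide anion: pKₐ(NH₃) ≈ 38
methyl carbanion: pKₐ(CH₄) ≈ 48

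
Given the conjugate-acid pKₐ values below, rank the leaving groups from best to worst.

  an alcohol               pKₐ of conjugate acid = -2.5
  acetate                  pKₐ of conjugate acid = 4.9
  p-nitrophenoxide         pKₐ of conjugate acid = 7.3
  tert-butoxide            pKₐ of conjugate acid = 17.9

Lower conjugate-acid pKₐ ⇒ weaker base ⇒ better leaving group.
Sorting by the given values: an alcohol (-2.5), acetate (4.9), p-nitrophenoxide (7.3), tert-butoxide (17.9).

an alcohol > acetate > p-nitrophenoxide > tert-butoxide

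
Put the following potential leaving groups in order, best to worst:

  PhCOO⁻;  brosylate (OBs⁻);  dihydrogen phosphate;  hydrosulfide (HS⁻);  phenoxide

brosylate (OBs⁻) > dihydrogen phosphate > PhCOO⁻ > hydrosulfide (HS⁻) > phenoxide

Rank by basicity of the departing species: weakest base leaves most easily.
brosylate (OBs⁻): pKₐ(p-BrC₆H₄SO₃H) ≈ -2.8 — arenesulfonate with a p-bromo substituent
dihydrogen phosphate: pKₐ(H₃PO₄) ≈ 2.1 — moderate base; biological leaving group after further activation
PhCOO⁻: pKₐ(C₆H₅COOH) ≈ 4.2 — aryl carboxylate
hydrosulfide (HS⁻): pKₐ(H₂S) ≈ 7
phenoxide: pKₐ(C₆H₅OH (phenol)) ≈ 10 — resonance into the ring helps, but still a poor LG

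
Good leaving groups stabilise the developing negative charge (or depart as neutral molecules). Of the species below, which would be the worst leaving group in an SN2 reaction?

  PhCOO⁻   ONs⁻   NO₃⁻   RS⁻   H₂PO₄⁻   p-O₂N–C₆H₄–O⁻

A good leaving group is a weak base: the lower the pKₐ of its conjugate acid, the more readily it departs.
ONs⁻: pKₐ(p-O₂NC₆H₄SO₃H) ≈ -3.5
NO₃⁻: pKₐ(HNO₃) ≈ -1.3
H₂PO₄⁻: pKₐ(H₃PO₄) ≈ 2.1
PhCOO⁻: pKₐ(C₆H₅COOH) ≈ 4.2
p-O₂N–C₆H₄–O⁻: pKₐ(p-nitrophenol) ≈ 7.2
RS⁻: pKₐ(RSH (a thiol)) ≈ 10.5

RS⁻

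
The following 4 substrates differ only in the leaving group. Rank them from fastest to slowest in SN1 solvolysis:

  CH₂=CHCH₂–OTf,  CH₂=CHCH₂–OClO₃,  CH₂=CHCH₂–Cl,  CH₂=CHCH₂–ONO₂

With the same alkyl group throughout, only the leaving group differentiates the rates.
Leaving-group ability tracks the stability of the departed species; conjugate-acid pKₐ is the usual yardstick (lower pKₐ → better LG).
CH₂=CHCH₂–OTf loses OTf⁻: pKₐ(CF₃SO₃H (triflic acid)) ≈ -14
CH₂=CHCH₂–OClO₃ loses ClO₄⁻: pKₐ(HClO₄) ≈ -10
CH₂=CHCH₂–Cl loses Cl⁻: pKₐ(HCl) ≈ -7
CH₂=CHCH₂–ONO₂ loses NO₃⁻: pKₐ(HNO₃) ≈ -1.3

CH₂=CHCH₂–OTf > CH₂=CHCH₂–OClO₃ > CH₂=CHCH₂–Cl > CH₂=CHCH₂–ONO₂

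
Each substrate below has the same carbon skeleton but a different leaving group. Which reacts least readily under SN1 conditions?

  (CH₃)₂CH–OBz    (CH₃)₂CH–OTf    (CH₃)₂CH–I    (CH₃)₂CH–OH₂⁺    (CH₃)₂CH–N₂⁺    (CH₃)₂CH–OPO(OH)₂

Identical carbon frameworks mean the comparison reduces to leaving-group quality.
A good leaving group is a weak base: the lower the pKₐ of its conjugate acid, the more readily it departs.
(CH₃)₂CH–N₂⁺ loses N₂: no meaningful conjugate acid; N₂ departs as an exceptionally stable neutral molecule
(CH₃)₂CH–OTf loses OTf⁻: pKₐ(CF₃SO₃H (triflic acid)) ≈ -14
(CH₃)₂CH–I loses I⁻: pKₐ(HI) ≈ -10
(CH₃)₂CH–OH₂⁺ loses H₂O: pKₐ(H₃O⁺) ≈ -1.7
(CH₃)₂CH–OPO(OH)₂ loses H₂PO₄⁻: pKₐ(H₃PO₄) ≈ 2.1
(CH₃)₂CH–OBz loses PhCOO⁻: pKₐ(C₆H₅COOH) ≈ 4.2

(CH₃)₂CH–OBz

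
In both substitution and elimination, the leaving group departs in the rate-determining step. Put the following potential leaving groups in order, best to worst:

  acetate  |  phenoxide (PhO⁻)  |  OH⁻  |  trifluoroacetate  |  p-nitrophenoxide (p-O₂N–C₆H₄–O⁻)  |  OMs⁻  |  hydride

Rank by basicity of the departing species: weakest base leaves most easily.
OMs⁻: pKₐ(CH₃SO₃H (MsOH)) ≈ -1.9
trifluoroacetate: pKₐ(CF₃COOH) ≈ 0.2
acetate: pKₐ(CH₃COOH) ≈ 4.8
p-nitrophenoxide (p-O₂N–C₆H₄–O⁻): pKₐ(p-nitrophenol) ≈ 7.2
phenoxide (PhO⁻): pKₐ(C₆H₅OH (phenol)) ≈ 10
OH⁻: pKₐ(H₂O) ≈ 15.7
hydride: pKₐ(H₂) ≈ 36

OMs⁻ > trifluoroacetate > acetate > p-nitrophenoxide (p-O₂N–C₆H₄–O⁻) > phenoxide (PhO⁻) > OH⁻ > hydride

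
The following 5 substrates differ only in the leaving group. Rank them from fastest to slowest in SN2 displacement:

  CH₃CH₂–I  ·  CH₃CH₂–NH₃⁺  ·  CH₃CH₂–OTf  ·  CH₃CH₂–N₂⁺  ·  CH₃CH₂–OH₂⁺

CH₃CH₂–N₂⁺ > CH₃CH₂–OTf > CH₃CH₂–I > CH₃CH₂–OH₂⁺ > CH₃CH₂–NH₃⁺

Same R in every case — rank the leaving groups.
Leaving-group ability tracks the stability of the departed species; conjugate-acid pKₐ is the usual yardstick (lower pKₐ → better LG).
CH₃CH₂–N₂⁺ loses N₂: no meaningful conjugate acid; N₂ departs as an exceptionally stable neutral molecule
CH₃CH₂–OTf loses OTf⁻: pKₐ(CF₃SO₃H (triflic acid)) ≈ -14
CH₃CH₂–I loses I⁻: pKₐ(HI) ≈ -10
CH₃CH₂–OH₂⁺ loses H₂O: pKₐ(H₃O⁺) ≈ -1.7
CH₃CH₂–NH₃⁺ loses NH₃: pKₐ(NH₄⁺) ≈ 9.2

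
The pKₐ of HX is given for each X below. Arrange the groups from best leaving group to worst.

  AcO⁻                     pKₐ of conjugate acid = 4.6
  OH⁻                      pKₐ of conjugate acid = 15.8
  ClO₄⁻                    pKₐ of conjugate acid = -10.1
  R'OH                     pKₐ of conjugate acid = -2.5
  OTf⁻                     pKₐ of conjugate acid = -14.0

OTf⁻ > ClO₄⁻ > R'OH > AcO⁻ > OH⁻

Lower conjugate-acid pKₐ ⇒ weaker base ⇒ better leaving group.
Sorting by the given values: OTf⁻ (-14.0), ClO₄⁻ (-10.1), R'OH (-2.5), AcO⁻ (4.6), OH⁻ (15.8).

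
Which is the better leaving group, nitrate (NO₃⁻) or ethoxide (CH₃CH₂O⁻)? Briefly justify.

nitrate (NO₃⁻)

nitrate (NO₃⁻) is the better leaving group.
pKₐ(HNO₃) ≈ -1.3 versus pKₐ(CH₃CH₂OH) ≈ 16: nitrate (NO₃⁻) is the much weaker base.
Resonance-delocalised over three oxygens.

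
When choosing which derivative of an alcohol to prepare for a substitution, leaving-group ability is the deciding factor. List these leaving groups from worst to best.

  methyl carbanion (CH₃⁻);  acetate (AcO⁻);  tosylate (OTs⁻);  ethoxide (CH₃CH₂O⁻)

Leaving-group ability tracks the stability of the departed species; conjugate-acid pKₐ is the usual yardstick (lower pKₐ → better LG).
tosylate (OTs⁻): pKₐ(p-CH₃C₆H₄SO₃H (TsOH)) ≈ -2.8
acetate (AcO⁻): pKₐ(CH₃COOH) ≈ 4.8
ethoxide (CH₃CH₂O⁻): pKₐ(CH₃CH₂OH) ≈ 16
methyl carbanion (CH₃⁻): pKₐ(CH₄) ≈ 48
Reversing gives the worst-to-best order requested.

methyl carbanion (CH₃⁻) < ethoxide (CH₃CH₂O⁻) < acetate (AcO⁻) < tosylate (OTs⁻)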